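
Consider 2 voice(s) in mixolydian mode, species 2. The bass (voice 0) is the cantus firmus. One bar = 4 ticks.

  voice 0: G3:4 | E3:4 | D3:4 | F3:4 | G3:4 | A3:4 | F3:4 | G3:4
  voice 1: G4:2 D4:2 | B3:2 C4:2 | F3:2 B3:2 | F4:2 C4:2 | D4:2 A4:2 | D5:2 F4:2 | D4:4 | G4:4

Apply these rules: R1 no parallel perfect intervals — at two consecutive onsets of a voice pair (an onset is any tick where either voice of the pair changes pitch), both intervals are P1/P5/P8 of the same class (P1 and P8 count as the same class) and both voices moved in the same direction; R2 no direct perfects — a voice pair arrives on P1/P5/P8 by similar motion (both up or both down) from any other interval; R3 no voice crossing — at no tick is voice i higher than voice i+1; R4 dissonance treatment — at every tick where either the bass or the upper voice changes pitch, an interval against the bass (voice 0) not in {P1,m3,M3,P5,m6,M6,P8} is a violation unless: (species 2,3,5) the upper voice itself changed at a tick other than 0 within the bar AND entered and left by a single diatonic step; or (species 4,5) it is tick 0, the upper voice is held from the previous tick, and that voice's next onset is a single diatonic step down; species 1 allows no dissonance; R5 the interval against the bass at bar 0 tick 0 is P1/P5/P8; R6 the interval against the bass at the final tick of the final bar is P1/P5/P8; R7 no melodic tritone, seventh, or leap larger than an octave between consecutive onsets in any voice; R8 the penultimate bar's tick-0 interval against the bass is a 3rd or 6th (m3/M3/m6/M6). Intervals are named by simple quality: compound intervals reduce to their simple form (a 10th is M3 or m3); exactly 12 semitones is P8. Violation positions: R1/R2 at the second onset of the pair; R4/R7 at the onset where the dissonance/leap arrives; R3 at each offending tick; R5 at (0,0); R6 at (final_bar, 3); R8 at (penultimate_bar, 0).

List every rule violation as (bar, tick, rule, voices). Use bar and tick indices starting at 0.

bar 0: v0=G3 v1=G4 downbeat P8
bar 1: v0=E3 v1=B3 downbeat P5
bar 2: v0=D3 v1=F3 downbeat m3
bar 3: v0=F3 v1=F4 downbeat P8
bar 4: v0=G3 v1=D4 downbeat P5
bar 5: v0=A3 v1=D5 downbeat P4
bar 6: v0=F3 v1=D4 downbeat M6
bar 7: v0=G3 v1=G4 downbeat P8
  -> R1 @ bar 1 tick 0 v(0, 1): G3/D4 P5 -> E3/B3 P5 similar
  -> R7 @ bar 2 tick 2 v(1,): F3->B3 leap 6st
  -> R2 @ bar 3 tick 0 v(0, 1): D3/B3 M6 -> F3/F4 P8 similar
  -> R7 @ bar 3 tick 0 v(1,): B3->F4 leap 6st
  -> R1 @ bar 4 tick 0 v(0, 1): F3/C4 P5 -> G3/D4 P5 similar
  -> R4 @ bar 4 tick 2 v(0, 1): G3/A4 M2 untreated
  -> R4 @ bar 5 tick 0 v(0, 1): A3/D5 P4 untreated
  -> R2 @ bar 7 tick 0 v(0, 1): F3/D4 M6 -> G3/G4 P8 similar

(1, 0, R1, (0, 1))
(2, 2, R7, (1,))
(3, 0, R2, (0, 1))
(3, 0, R7, (1,))
(4, 0, R1, (0, 1))
(4, 2, R4, (0, 1))
(5, 0, R4, (0, 1))
(7, 0, R2, (0, 1))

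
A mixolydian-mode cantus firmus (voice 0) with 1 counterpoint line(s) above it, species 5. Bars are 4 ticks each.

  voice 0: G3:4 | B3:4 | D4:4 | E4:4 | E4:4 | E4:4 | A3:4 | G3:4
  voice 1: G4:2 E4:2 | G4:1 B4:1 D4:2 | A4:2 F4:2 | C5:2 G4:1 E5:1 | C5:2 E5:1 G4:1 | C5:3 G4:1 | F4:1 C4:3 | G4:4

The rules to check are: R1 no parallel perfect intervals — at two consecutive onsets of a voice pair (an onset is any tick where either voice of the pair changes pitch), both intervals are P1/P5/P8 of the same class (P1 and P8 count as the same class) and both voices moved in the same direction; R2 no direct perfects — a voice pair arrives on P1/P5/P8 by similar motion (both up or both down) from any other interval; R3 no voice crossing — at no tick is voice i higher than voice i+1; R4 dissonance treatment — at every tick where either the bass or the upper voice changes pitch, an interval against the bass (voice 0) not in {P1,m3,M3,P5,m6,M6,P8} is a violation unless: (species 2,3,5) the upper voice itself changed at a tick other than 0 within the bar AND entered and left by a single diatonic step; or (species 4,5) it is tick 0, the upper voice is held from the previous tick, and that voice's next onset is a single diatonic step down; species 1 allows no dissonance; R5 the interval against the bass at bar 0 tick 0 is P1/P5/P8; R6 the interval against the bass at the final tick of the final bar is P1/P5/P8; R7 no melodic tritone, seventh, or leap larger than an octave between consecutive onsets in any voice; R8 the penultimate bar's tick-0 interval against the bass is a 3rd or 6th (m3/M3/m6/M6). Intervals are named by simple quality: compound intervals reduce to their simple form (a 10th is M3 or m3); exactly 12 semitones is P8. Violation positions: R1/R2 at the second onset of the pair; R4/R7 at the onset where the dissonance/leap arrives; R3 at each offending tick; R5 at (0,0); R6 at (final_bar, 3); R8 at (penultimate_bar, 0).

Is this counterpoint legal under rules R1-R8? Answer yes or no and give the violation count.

No (1 violations)

bar 0: v0=G3 v1=G4 (P8)
bar 1: v0=B3 v1=G4 (m6)
bar 2: v0=D4 v1=A4 (P5)
bar 3: v0=E4 v1=C5 (m6)
bar 4: v0=E4 v1=C5 (m6)
bar 5: v0=E4 v1=C5 (m6)
bar 6: v0=A3 v1=F4 (m6)
bar 7: v0=G3 v1=G4 (P8)
  R2 @ bar2.0: B3/D4 m3 -> D4/A4 P5 similar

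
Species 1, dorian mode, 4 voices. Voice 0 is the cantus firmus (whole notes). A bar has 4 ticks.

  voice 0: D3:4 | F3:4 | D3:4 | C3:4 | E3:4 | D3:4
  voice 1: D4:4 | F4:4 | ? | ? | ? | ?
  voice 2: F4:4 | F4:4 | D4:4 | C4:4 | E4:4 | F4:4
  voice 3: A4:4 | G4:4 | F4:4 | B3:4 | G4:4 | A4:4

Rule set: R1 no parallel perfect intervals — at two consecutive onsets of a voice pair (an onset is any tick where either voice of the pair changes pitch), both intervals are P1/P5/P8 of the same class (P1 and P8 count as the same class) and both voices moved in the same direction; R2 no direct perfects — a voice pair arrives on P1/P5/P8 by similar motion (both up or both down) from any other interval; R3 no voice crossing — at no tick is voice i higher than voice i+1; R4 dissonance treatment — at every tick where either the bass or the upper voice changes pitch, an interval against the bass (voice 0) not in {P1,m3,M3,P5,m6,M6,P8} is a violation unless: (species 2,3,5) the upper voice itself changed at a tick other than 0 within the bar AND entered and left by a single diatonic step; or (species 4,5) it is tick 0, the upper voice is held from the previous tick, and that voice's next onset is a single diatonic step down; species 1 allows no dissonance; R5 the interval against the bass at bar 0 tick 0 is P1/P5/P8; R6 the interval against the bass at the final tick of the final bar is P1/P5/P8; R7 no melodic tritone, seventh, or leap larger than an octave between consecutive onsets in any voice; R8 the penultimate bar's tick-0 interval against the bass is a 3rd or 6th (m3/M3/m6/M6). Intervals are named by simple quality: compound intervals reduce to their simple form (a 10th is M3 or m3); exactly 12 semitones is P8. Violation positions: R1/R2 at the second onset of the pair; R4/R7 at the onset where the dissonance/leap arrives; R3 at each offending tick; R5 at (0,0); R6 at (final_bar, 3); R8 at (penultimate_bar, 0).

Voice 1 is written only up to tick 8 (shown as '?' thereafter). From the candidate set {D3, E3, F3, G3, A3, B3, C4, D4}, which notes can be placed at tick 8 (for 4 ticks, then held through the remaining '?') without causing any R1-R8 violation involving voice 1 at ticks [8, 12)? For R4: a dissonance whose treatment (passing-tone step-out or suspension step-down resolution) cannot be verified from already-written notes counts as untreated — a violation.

D3: violates R1,R7
E3: violates R4,R7
F3: violates R2
G3: violates R2,R4,R7
A3: violates R2
B3: violates R7
C4: violates R4
D4: violates R1

{}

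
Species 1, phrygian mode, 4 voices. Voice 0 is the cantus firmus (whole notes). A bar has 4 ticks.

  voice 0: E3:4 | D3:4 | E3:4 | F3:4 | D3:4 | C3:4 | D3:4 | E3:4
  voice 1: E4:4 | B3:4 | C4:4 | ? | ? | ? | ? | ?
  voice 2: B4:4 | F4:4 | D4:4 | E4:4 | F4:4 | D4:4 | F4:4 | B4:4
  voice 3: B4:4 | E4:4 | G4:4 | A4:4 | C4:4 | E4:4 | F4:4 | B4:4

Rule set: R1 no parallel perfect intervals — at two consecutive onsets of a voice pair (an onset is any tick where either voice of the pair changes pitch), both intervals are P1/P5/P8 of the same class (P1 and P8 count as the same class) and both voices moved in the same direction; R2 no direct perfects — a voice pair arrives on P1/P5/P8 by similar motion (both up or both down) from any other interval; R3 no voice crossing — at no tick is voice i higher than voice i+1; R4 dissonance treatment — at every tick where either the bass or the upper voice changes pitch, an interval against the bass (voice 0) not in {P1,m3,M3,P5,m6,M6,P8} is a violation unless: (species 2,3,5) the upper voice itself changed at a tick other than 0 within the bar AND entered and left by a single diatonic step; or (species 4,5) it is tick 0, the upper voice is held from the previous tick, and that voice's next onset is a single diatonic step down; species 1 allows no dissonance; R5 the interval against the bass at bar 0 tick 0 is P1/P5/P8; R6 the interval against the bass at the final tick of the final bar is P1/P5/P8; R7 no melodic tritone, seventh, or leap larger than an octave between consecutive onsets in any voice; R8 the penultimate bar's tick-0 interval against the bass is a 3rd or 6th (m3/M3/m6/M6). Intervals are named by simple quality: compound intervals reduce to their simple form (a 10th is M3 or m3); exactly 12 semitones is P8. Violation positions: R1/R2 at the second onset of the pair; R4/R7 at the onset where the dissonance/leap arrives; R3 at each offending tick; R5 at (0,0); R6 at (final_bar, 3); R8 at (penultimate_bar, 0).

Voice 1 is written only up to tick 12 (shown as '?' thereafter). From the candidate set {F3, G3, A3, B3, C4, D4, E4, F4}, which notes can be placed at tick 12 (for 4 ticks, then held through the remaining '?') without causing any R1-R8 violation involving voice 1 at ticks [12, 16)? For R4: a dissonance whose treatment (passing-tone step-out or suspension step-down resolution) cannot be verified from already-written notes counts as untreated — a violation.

F3: legal
G3: violates R4
A3: legal
B3: violates R4
C4: legal
D4: violates R1
E4: violates R2,R4
F4: violates R2,R3

{A3, C4, F3}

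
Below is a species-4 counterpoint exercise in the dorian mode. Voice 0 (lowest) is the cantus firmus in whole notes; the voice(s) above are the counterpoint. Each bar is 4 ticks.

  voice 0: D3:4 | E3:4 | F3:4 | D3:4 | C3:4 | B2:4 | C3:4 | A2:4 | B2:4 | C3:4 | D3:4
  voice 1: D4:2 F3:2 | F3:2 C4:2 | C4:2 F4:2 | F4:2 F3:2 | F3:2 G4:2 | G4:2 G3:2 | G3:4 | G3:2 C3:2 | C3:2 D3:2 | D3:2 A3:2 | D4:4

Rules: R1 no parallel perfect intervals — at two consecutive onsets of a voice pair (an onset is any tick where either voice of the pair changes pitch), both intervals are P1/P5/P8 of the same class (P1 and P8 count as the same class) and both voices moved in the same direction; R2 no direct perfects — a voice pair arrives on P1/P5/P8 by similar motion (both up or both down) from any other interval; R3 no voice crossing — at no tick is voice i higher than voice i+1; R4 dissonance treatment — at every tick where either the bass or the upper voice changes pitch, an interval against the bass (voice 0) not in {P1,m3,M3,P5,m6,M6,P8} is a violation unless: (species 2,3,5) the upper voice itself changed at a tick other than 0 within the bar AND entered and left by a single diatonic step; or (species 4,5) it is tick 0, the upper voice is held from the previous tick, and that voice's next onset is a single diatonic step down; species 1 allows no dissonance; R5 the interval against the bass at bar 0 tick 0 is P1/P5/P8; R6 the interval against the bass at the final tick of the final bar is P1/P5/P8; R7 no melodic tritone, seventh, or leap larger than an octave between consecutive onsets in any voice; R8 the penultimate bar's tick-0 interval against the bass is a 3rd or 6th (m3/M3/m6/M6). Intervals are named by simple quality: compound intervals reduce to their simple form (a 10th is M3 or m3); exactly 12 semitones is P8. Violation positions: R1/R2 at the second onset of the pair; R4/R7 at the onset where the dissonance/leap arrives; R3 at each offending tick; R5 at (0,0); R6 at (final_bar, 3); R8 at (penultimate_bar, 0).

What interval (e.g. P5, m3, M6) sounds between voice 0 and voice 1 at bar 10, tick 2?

voice 0=D3 voice 1=D4 -> P8

P8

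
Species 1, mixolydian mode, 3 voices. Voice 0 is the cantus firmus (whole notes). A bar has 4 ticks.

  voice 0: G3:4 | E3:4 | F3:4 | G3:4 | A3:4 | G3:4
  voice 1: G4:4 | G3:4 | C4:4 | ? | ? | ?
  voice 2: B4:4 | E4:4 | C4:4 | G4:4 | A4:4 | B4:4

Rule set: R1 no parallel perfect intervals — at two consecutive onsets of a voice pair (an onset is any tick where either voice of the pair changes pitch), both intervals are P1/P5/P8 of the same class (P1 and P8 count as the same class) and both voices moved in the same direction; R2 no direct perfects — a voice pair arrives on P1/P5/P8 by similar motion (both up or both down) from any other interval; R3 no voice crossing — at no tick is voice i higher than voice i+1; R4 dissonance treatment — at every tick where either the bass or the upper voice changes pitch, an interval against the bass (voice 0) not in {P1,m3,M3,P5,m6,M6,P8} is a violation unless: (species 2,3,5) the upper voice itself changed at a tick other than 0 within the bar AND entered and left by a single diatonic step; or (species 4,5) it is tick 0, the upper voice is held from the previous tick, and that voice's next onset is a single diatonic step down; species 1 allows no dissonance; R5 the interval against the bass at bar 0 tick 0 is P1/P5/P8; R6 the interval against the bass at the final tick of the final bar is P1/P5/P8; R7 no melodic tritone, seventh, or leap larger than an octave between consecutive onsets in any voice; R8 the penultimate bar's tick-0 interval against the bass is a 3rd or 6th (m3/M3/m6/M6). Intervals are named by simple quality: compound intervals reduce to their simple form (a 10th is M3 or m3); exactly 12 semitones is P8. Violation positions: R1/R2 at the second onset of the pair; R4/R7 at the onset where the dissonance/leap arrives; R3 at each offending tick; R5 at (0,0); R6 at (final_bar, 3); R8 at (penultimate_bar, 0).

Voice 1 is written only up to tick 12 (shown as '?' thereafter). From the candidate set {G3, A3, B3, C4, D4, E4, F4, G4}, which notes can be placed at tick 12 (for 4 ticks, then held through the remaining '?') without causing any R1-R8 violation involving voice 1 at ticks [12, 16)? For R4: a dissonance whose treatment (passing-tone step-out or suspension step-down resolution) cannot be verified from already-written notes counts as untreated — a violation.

{B3, E4, G3}

G3: legal
A3: violates R4
B3: legal
C4: violates R4
D4: violates R1
E4: legal
F4: violates R4
G4: violates R1,R2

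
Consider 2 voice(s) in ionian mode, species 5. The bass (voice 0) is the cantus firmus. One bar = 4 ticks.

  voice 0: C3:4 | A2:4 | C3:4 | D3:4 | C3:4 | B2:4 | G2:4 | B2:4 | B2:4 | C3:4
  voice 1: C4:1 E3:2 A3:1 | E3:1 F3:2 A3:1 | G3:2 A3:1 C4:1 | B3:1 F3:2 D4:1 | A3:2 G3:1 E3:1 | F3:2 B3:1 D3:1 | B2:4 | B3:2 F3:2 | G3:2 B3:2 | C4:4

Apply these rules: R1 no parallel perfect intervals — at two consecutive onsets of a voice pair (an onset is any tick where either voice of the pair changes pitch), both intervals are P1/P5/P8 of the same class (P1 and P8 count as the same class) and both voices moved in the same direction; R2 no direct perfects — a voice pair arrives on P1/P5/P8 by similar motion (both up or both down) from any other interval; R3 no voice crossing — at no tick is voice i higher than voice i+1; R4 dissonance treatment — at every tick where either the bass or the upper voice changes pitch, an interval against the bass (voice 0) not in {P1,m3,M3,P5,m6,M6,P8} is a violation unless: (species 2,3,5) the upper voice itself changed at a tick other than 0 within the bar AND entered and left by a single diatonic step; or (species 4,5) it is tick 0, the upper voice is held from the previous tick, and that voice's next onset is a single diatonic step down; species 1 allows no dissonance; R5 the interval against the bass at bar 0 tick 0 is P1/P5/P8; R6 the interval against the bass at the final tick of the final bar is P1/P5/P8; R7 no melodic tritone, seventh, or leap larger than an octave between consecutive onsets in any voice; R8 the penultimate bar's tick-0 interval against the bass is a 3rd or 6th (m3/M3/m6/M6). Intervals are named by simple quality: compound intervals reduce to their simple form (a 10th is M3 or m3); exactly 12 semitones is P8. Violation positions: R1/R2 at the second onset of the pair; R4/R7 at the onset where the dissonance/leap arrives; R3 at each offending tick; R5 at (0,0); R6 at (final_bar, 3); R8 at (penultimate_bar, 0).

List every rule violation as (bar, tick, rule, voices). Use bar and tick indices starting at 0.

(1, 0, R2, (0, 1))
(3, 1, R7, (1,))
(5, 0, R4, (0, 1))
(5, 2, R7, (1,))
(7, 0, R2, (0, 1))
(7, 2, R4, (0, 1))
(7, 2, R7, (1,))
(9, 0, R1, (0, 1))

bar 0: v0=C3 v1=C4 downbeat P8
bar 1: v0=A2 v1=E3 downbeat P5
bar 2: v0=C3 v1=G3 downbeat P5
bar 3: v0=D3 v1=B3 downbeat M6
bar 4: v0=C3 v1=A3 downbeat M6
bar 5: v0=B2 v1=F3 downbeat TT
bar 6: v0=G2 v1=B2 downbeat M3
bar 7: v0=B2 v1=B3 downbeat P8
bar 8: v0=B2 v1=G3 downbeat m6
bar 9: v0=C3 v1=C4 downbeat P8
  -> R2 @ bar 1 tick 0 v(0, 1): C3/A3 M6 -> A2/E3 P5 similar
  -> R7 @ bar 3 tick 1 v(1,): B3->F3 leap 6st
  -> R4 @ bar 5 tick 0 v(0, 1): B2/F3 TT untreated
  -> R7 @ bar 5 tick 2 v(1,): F3->B3 leap 6st
  -> R2 @ bar 7 tick 0 v(0, 1): G2/B2 M3 -> B2/B3 P8 similar
  -> R4 @ bar 7 tick 2 v(0, 1): B2/F3 TT untreated
  -> R7 @ bar 7 tick 2 v(1,): B3->F3 leap 6st
  -> R1 @ bar 9 tick 0 v(0, 1): B2/B3 P8 -> C3/C4 P8 similar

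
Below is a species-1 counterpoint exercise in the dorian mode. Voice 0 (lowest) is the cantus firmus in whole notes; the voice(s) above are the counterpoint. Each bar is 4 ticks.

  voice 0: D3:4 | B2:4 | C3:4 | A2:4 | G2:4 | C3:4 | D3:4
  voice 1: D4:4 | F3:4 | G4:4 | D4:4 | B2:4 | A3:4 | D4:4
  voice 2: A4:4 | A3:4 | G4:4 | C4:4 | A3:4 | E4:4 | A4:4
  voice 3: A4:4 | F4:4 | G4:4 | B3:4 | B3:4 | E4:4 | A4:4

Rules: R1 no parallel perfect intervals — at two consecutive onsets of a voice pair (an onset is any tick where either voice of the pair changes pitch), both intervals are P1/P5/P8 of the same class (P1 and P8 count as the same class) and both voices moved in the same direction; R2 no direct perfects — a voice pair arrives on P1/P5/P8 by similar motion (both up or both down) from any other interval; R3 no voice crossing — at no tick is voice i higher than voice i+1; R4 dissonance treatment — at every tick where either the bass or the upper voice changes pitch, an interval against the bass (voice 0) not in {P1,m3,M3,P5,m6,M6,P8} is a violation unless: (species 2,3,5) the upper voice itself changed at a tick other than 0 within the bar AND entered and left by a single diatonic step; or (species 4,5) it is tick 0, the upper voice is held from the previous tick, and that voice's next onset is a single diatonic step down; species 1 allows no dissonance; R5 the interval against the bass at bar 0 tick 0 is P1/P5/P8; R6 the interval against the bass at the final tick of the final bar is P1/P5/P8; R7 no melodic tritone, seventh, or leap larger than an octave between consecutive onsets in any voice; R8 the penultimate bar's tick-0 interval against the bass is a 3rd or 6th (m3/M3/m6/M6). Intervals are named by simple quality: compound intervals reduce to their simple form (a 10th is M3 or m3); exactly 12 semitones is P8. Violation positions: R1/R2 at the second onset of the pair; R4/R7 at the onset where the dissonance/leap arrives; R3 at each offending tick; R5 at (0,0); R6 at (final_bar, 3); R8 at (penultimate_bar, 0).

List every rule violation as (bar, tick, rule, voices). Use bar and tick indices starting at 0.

(1, 0, R2, (1, 3))
(1, 0, R4, (0, 1))
(1, 0, R4, (0, 2))
(1, 0, R4, (0, 3))
(2, 0, R1, (1, 3))
(2, 0, R2, (0, 1))
(2, 0, R2, (0, 2))
(2, 0, R2, (0, 3))
(2, 0, R2, (1, 2))
(2, 0, R2, (2, 3))
(2, 0, R7, (1,))
(2, 0, R7, (2,))
(3, 0, R3, (1, 2))
(3, 0, R3, (2, 3))
(3, 0, R4, (0, 1))
(3, 0, R4, (0, 3))
(3, 1, R3, (1, 2))
(3, 1, R3, (2, 3))
(3, 2, R3, (1, 2))
(3, 2, R3, (2, 3))
(3, 3, R3, (1, 2))
(3, 3, R3, (2, 3))
(4, 0, R4, (0, 2))
(4, 0, R7, (1,))
(5, 0, R2, (1, 2))
(5, 0, R2, (1, 3))
(5, 0, R2, (2, 3))
(5, 0, R7, (1,))
(6, 0, R1, (1, 2))
(6, 0, R1, (1, 3))
(6, 0, R1, (2, 3))
(6, 0, R2, (0, 1))
(6, 0, R2, (0, 2))
(6, 0, R2, (0, 3))

bar 0: v0=D3 v1=D4 v2=A4 v3=A4 downbeat P5
bar 1: v0=B2 v1=F3 v2=A3 v3=F4 downbeat TT
bar 2: v0=C3 v1=G4 v2=G4 v3=G4 downbeat P5
bar 3: v0=A2 v1=D4 v2=C4 v3=B3 downbeat M2
bar 4: v0=G2 v1=B2 v2=A3 v3=B3 downbeat M3
bar 5: v0=C3 v1=A3 v2=E4 v3=E4 downbeat M3
bar 6: v0=D3 v1=D4 v2=A4 v3=A4 downbeat P5
  -> R2 @ bar 1 tick 0 v(1, 3): D4/A4 P5 -> F3/F4 P8 similar
  -> R4 @ bar 1 tick 0 v(0, 1): B2/F3 TT untreated
  -> R4 @ bar 1 tick 0 v(0, 2): B2/A3 m7 untreated
  -> R4 @ bar 1 tick 0 v(0, 3): B2/F4 TT untreated
  -> R1 @ bar 2 tick 0 v(1, 3): F3/F4 P8 -> G4/G4 P1 similar
  -> R2 @ bar 2 tick 0 v(0, 1): B2/F3 TT -> C3/G4 P5 similar
  -> R2 @ bar 2 tick 0 v(0, 2): B2/A3 m7 -> C3/G4 P5 similar
  -> R2 @ bar 2 tick 0 v(0, 3): B2/F4 TT -> C3/G4 P5 similar
  -> R2 @ bar 2 tick 0 v(1, 2): F3/A3 M3 -> G4/G4 P1 similar
  -> R2 @ bar 2 tick 0 v(2, 3): A3/F4 m6 -> G4/G4 P1 similar
  -> R7 @ bar 2 tick 0 v(1,): F3->G4 leap 14st
  -> R7 @ bar 2 tick 0 v(2,): A3->G4 leap 10st
  -> R3 @ bar 3 tick 0 v(1, 2): D4 above C4
  -> R3 @ bar 3 tick 0 v(2, 3): C4 above B3
  -> R4 @ bar 3 tick 0 v(0, 1): A2/D4 P4 untreated
  -> R4 @ bar 3 tick 0 v(0, 3): A2/B3 M2 untreated
  -> R3 @ bar 3 tick 1 v(1, 2): D4 above C4
  -> R3 @ bar 3 tick 1 v(2, 3): C4 above B3
  -> R3 @ bar 3 tick 2 v(1, 2): D4 above C4
  -> R3 @ bar 3 tick 2 v(2, 3): C4 above B3
  -> R3 @ bar 3 tick 3 v(1, 2): D4 above C4
  -> R3 @ bar 3 tick 3 v(2, 3): C4 above B3
  -> R4 @ bar 4 tick 0 v(0, 2): G2/A3 M2 untreated
  -> R7 @ bar 4 tick 0 v(1,): D4->B2 leap 15st
  -> R2 @ bar 5 tick 0 v(1, 2): B2/A3 m7 -> A3/E4 P5 similar
  -> R2 @ bar 5 tick 0 v(1, 3): B2/B3 P8 -> A3/E4 P5 similar
  -> R2 @ bar 5 tick 0 v(2, 3): A3/B3 M2 -> E4/E4 P1 similar
  -> R7 @ bar 5 tick 0 v(1,): B2->A3 leap 10st
  -> R1 @ bar 6 tick 0 v(1, 2): A3/E4 P5 -> D4/A4 P5 similar
  -> R1 @ bar 6 tick 0 v(1, 3): A3/E4 P5 -> D4/A4 P5 similar
  -> R1 @ bar 6 tick 0 v(2, 3): E4/E4 P1 -> A4/A4 P1 similar
  -> R2 @ bar 6 tick 0 v(0, 1): C3/A3 M6 -> D3/D4 P8 similar
  -> R2 @ bar 6 tick 0 v(0, 2): C3/E4 M3 -> D3/A4 P5 similar
  -> R2 @ bar 6 tick 0 v(0, 3): C3/E4 M3 -> D3/A4 P5 similar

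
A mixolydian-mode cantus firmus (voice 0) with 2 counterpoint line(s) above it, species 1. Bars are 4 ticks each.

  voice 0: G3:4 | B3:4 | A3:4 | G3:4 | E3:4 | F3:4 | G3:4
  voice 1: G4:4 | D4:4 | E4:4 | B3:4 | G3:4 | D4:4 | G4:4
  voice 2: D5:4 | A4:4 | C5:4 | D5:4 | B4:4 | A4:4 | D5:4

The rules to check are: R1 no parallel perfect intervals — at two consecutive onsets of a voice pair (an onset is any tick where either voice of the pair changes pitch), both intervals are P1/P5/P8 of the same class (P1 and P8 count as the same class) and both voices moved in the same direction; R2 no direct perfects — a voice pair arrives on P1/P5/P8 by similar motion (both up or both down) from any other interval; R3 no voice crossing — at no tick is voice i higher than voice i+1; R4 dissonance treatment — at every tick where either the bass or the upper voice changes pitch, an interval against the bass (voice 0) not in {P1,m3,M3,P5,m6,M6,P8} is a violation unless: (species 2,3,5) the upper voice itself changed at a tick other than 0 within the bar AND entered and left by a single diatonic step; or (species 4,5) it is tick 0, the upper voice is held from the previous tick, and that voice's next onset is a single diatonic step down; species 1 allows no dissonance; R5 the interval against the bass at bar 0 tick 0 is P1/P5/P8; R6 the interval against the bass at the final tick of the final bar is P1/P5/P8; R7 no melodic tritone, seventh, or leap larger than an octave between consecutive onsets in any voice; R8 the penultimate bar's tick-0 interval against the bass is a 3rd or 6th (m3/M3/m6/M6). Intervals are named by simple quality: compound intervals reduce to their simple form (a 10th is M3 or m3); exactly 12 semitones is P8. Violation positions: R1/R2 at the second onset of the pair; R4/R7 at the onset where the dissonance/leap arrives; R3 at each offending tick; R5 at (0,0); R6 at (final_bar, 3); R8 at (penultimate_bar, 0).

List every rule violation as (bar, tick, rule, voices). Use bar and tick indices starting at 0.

(1, 0, R1, (1, 2))
(1, 0, R4, (0, 2))
(4, 0, R1, (0, 2))
(6, 0, R1, (1, 2))
(6, 0, R2, (0, 1))
(6, 0, R2, (0, 2))

bar 0: v0=G3 v1=G4 v2=D5 downbeat P5
bar 1: v0=B3 v1=D4 v2=A4 downbeat m7
bar 2: v0=A3 v1=E4 v2=C5 downbeat m3
bar 3: v0=G3 v1=B3 v2=D5 downbeat P5
bar 4: v0=E3 v1=G3 v2=B4 downbeat P5
bar 5: v0=F3 v1=D4 v2=A4 downbeat M3
bar 6: v0=G3 v1=G4 v2=D5 downbeat P5
  -> R1 @ bar 1 tick 0 v(1, 2): G4/D5 P5 -> D4/A4 P5 similar
  -> R4 @ bar 1 tick 0 v(0, 2): B3/A4 m7 untreated
  -> R1 @ bar 4 tick 0 v(0, 2): G3/D5 P5 -> E3/B4 P5 similar
  -> R1 @ bar 6 tick 0 v(1, 2): D4/A4 P5 -> G4/D5 P5 similar
  -> R2 @ bar 6 tick 0 v(0, 1): F3/D4 M6 -> G3/G4 P8 similar
  -> R2 @ bar 6 tick 0 v(0, 2): F3/A4 M3 -> G3/D5 P5 similar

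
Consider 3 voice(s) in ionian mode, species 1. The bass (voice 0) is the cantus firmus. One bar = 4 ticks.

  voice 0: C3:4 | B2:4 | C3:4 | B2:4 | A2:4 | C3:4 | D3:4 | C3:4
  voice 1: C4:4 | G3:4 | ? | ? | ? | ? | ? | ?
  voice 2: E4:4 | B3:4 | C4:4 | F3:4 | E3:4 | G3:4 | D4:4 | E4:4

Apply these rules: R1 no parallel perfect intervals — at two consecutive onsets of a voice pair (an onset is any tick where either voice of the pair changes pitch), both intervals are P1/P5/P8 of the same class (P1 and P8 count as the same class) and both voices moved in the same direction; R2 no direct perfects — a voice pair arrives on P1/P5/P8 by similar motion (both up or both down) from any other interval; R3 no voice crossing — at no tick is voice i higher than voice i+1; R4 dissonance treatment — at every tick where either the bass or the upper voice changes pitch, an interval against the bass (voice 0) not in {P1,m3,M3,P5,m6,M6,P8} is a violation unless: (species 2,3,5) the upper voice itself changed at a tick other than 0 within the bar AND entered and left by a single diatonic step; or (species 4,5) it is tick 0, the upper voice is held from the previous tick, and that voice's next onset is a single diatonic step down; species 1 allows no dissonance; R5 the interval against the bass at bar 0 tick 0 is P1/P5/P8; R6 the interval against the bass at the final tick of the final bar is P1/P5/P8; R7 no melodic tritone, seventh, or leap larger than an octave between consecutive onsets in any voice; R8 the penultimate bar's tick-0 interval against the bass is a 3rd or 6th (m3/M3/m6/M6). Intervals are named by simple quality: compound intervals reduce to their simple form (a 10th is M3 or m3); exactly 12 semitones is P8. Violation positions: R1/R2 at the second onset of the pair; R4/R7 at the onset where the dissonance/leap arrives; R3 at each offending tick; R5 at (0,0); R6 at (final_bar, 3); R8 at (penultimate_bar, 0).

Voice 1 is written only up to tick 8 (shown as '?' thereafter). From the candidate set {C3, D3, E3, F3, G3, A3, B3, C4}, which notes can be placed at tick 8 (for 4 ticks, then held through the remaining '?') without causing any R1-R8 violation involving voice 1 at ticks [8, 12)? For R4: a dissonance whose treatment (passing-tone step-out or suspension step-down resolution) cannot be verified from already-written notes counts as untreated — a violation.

C3: legal
D3: violates R4
E3: legal
F3: violates R4
G3: legal
A3: legal
B3: violates R4
C4: violates R2

{A3, C3, E3, G3}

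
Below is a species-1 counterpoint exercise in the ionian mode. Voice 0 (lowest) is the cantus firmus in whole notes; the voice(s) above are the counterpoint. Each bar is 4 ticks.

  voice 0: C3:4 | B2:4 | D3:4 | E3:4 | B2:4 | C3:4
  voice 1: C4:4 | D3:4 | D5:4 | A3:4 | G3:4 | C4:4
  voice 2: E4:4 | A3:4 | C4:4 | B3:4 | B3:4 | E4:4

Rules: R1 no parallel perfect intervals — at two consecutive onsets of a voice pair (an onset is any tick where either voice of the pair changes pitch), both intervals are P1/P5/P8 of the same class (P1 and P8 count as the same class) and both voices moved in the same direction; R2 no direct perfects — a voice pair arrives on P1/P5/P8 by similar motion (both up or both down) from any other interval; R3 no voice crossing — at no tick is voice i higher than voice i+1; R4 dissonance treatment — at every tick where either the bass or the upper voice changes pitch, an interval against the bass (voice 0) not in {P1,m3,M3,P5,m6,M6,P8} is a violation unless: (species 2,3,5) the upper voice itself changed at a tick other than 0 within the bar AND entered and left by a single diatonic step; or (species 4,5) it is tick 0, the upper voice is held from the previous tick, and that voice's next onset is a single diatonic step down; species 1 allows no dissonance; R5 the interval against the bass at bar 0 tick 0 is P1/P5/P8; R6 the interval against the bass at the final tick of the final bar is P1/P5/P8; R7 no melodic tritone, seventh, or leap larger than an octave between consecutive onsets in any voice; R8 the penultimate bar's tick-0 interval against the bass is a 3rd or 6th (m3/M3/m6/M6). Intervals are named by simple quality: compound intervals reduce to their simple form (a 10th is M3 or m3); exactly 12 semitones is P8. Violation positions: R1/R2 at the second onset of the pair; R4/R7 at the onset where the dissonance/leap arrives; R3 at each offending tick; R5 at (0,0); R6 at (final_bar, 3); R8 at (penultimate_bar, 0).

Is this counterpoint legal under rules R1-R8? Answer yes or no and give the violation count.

No (16 violations)

bar 0: v0=C3 v1=C4 v2=E4 (M3)
bar 1: v0=B2 v1=D3 v2=A3 (m7)
bar 2: v0=D3 v1=D5 v2=C4 (m7)
bar 3: v0=E3 v1=A3 v2=B3 (P5)
bar 4: v0=B2 v1=G3 v2=B3 (P8)
bar 5: v0=C3 v1=C4 v2=E4 (M3)
  R5 @ bar0.0: opens on M3
  R2 @ bar1.0: C4/E4 M3 -> D3/A3 P5 similar
  R4 @ bar1.0: B2/A3 m7 untreated
  R7 @ bar1.0: C4->D3 leap 10st
  R2 @ bar2.0: B2/D3 m3 -> D3/D5 P1 similar
  R3 @ bar2.0: D5 above C4
  R4 @ bar2.0: D3/C4 m7 untreated
  R7 @ bar2.0: D3->D5 leap 24st
  R3 @ bar2.1: D5 above C4
  R3 @ bar2.2: D5 above C4
  R3 @ bar2.3: D5 above C4
  R4 @ bar3.0: E3/A3 P4 untreated
  R7 @ bar3.0: D5->A3 leap 17st
  R8 @ bar4.0: penult P8 not 3rd/6th
  R2 @ bar5.0: B2/G3 m6 -> C3/C4 P8 similar
  R6 @ bar5.3: closes on M3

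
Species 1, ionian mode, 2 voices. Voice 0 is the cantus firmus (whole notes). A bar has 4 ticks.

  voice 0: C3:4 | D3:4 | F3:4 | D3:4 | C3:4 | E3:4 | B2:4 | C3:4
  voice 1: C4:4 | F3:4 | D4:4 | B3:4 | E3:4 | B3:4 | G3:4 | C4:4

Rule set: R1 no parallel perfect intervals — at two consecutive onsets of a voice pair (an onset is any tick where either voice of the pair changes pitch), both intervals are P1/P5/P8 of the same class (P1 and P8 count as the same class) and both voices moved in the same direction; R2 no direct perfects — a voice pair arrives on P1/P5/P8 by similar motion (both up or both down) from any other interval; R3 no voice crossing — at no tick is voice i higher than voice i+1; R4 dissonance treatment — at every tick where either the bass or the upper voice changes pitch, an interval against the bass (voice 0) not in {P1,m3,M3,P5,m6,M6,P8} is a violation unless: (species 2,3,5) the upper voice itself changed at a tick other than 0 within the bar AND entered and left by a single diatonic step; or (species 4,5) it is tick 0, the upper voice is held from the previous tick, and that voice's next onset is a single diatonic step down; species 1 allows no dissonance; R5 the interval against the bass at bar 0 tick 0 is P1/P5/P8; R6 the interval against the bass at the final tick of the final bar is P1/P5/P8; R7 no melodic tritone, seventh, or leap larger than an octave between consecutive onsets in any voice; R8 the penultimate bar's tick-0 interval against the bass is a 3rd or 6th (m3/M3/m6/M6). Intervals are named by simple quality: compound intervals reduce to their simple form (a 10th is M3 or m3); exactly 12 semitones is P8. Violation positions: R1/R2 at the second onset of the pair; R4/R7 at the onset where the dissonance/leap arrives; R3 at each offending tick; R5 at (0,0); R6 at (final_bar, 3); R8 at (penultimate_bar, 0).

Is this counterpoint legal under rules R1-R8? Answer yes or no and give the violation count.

No (2 violations)

bar 0: v0=C3 v1=C4 (P8)
bar 1: v0=D3 v1=F3 (m3)
bar 2: v0=F3 v1=D4 (M6)
bar 3: v0=D3 v1=B3 (M6)
bar 4: v0=C3 v1=E3 (M3)
bar 5: v0=E3 v1=B3 (P5)
bar 6: v0=B2 v1=G3 (m6)
bar 7: v0=C3 v1=C4 (P8)
  R2 @ bar5.0: C3/E3 M3 -> E3/B3 P5 similar
  R2 @ bar7.0: B2/G3 m6 -> C3/C4 P8 similar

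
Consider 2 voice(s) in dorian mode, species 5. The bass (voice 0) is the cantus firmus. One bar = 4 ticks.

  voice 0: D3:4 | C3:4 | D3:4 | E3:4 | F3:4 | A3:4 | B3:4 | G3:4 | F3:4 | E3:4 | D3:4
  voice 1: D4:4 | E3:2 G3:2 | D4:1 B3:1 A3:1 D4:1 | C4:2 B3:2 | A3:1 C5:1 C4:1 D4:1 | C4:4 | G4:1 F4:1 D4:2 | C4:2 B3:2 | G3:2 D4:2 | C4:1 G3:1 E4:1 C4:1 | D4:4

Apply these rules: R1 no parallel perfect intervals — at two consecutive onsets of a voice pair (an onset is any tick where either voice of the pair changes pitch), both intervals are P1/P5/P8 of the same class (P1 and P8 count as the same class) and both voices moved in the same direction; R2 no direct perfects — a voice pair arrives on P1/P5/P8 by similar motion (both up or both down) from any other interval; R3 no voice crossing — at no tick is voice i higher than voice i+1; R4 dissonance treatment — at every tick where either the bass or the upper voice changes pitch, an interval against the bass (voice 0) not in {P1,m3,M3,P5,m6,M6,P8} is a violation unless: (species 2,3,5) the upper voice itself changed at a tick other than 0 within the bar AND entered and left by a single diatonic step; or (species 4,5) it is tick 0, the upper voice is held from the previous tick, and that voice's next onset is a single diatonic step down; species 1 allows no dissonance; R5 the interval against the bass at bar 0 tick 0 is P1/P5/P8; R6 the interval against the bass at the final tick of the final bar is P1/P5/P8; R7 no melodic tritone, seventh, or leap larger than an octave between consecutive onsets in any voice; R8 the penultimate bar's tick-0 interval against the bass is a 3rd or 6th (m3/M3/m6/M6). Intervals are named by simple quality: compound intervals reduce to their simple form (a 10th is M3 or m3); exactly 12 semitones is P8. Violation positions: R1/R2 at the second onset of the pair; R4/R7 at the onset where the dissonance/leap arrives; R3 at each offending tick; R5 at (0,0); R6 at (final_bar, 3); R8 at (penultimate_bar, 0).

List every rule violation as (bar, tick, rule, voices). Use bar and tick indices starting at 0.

(1, 0, R7, (1,))
(2, 0, R2, (0, 1))
(4, 1, R7, (1,))
(6, 1, R4, (0, 1))
(7, 0, R4, (0, 1))
(8, 0, R4, (0, 1))

bar 0: v0=D3 v1=D4 downbeat P8
bar 1: v0=C3 v1=E3 downbeat M3
bar 2: v0=D3 v1=D4 downbeat P8
bar 3: v0=E3 v1=C4 downbeat m6
bar 4: v0=F3 v1=A3 downbeat M3
bar 5: v0=A3 v1=C4 downbeat m3
bar 6: v0=B3 v1=G4 downbeat m6
bar 7: v0=G3 v1=C4 downbeat P4
bar 8: v0=F3 v1=G3 downbeat M2
bar 9: v0=E3 v1=C4 downbeat m6
bar 10: v0=D3 v1=D4 downbeat P8
  -> R7 @ bar 1 tick 0 v(1,): D4->E3 leap 10st
  -> R2 @ bar 2 tick 0 v(0, 1): C3/G3 P5 -> D3/D4 P8 similar
  -> R7 @ bar 4 tick 1 v(1,): A3->C5 leap 15st
  -> R4 @ bar 6 tick 1 v(0, 1): B3/F4 TT untreated
  -> R4 @ bar 7 tick 0 v(0, 1): G3/C4 P4 untreated
  -> R4 @ bar 8 tick 0 v(0, 1): F3/G3 M2 untreated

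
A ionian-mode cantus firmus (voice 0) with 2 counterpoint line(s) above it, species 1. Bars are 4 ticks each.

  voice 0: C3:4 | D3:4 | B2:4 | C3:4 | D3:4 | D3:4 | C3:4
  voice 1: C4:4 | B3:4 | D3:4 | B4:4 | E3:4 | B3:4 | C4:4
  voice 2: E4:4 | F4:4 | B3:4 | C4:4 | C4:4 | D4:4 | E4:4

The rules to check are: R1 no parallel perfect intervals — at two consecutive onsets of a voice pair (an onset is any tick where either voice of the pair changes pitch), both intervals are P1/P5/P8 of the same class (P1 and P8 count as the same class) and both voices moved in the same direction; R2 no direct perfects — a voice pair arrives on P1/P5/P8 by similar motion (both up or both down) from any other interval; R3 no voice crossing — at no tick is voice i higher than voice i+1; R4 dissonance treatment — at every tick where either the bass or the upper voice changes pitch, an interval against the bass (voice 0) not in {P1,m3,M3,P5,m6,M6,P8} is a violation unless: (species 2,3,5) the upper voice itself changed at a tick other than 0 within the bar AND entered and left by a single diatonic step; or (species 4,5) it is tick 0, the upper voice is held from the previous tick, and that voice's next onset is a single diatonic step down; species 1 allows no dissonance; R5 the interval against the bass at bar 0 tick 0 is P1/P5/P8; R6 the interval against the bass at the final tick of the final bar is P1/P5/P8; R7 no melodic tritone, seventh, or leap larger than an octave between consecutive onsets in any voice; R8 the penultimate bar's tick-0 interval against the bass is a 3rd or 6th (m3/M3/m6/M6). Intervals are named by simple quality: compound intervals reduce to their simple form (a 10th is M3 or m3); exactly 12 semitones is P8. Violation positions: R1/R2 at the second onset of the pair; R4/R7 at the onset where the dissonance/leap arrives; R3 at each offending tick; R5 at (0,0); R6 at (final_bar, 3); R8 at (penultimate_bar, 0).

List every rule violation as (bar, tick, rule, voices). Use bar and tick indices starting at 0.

bar 0: v0=C3 v1=C4 v2=E4 downbeat M3
bar 1: v0=D3 v1=B3 v2=F4 downbeat m3
bar 2: v0=B2 v1=D3 v2=B3 downbeat P8
bar 3: v0=C3 v1=B4 v2=C4 downbeat P8
bar 4: v0=D3 v1=E3 v2=C4 downbeat m7
bar 5: v0=D3 v1=B3 v2=D4 downbeat P8
bar 6: v0=C3 v1=C4 v2=E4 downbeat M3
  -> R5 @ bar 0 tick 0 v(0, 2): opens on M3
  -> R2 @ bar 2 tick 0 v(0, 2): D3/F4 m3 -> B2/B3 P8 similar
  -> R7 @ bar 2 tick 0 v(2,): F4->B3 leap 6st
  -> R1 @ bar 3 tick 0 v(0, 2): B2/B3 P8 -> C3/C4 P8 similar
  -> R3 @ bar 3 tick 0 v(1, 2): B4 above C4
  -> R4 @ bar 3 tick 0 v(0, 1): C3/B4 M7 untreated
  -> R7 @ bar 3 tick 0 v(1,): D3->B4 leap 21st
  -> R3 @ bar 3 tick 1 v(1, 2): B4 above C4
  -> R3 @ bar 3 tick 2 v(1, 2): B4 above C4
  -> R3 @ bar 3 tick 3 v(1, 2): B4 above C4
  -> R4 @ bar 4 tick 0 v(0, 1): D3/E3 M2 untreated
  -> R4 @ bar 4 tick 0 v(0, 2): D3/C4 m7 untreated
  -> R7 @ bar 4 tick 0 v(1,): B4->E3 leap 19st
  -> R8 @ bar 5 tick 0 v(0, 2): penult P8 not 3rd/6th
  -> R6 @ bar 6 tick 3 v(0, 2): closes on M3

(0, 0, R5, (0, 2))
(2, 0, R2, (0, 2))
(2, 0, R7, (2,))
(3, 0, R1, (0, 2))
(3, 0, R3, (1, 2))
(3, 0, R4, (0, 1))
(3, 0, R7, (1,))
(3, 1, R3, (1, 2))
(3, 2, R3, (1, 2))
(3, 3, R3, (1, 2))
(4, 0, R4, (0, 1))
(4, 0, R4, (0, 2))
(4, 0, R7, (1,))
(5, 0, R8, (0, 2))
(6, 3, R6, (0, 2))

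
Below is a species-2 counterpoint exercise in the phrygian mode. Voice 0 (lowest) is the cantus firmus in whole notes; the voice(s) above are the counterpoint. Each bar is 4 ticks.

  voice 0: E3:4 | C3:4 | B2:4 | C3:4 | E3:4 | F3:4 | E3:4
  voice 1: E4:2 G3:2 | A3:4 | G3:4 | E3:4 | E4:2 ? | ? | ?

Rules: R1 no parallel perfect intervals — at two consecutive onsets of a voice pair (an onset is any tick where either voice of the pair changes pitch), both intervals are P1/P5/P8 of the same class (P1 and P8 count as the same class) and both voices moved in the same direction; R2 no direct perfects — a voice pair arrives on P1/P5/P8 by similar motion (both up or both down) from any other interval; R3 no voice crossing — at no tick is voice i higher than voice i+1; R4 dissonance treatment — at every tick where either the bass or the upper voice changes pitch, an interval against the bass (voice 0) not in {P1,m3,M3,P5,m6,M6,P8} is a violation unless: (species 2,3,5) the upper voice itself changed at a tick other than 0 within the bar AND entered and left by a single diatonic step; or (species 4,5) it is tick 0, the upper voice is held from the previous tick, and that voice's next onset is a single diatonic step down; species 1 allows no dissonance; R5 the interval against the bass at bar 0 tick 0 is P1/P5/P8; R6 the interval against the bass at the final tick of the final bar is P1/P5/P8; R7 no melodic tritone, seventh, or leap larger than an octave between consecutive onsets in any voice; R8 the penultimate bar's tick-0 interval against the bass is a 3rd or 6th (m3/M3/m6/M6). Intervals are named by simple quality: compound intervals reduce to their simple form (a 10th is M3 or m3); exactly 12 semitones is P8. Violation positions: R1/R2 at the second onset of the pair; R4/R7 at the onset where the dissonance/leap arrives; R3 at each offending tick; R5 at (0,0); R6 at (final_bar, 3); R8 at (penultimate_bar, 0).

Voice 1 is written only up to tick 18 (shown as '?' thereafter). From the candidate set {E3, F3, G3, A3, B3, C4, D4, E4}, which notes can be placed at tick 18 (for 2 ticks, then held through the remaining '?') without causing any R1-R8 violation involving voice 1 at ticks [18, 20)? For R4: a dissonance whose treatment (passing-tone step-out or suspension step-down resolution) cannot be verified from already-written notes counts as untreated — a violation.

{B3, C4, E3, E4, G3}

E3: legal
F3: violates R4,R7
G3: legal
A3: violates R4
B3: legal
C4: legal
D4: violates R4
E4: legal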